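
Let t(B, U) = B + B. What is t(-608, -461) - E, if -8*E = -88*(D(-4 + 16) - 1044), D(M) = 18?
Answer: 10070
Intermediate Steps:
E = -11286 (E = -(-11)*(18 - 1044) = -(-11)*(-1026) = -1/8*90288 = -11286)
t(B, U) = 2*B
t(-608, -461) - E = 2*(-608) - 1*(-11286) = -1216 + 11286 = 10070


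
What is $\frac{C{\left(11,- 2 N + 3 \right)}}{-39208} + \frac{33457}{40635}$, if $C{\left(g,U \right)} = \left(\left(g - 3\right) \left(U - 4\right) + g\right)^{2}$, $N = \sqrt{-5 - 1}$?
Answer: $\frac{1373831701}{1593217080} + \frac{12 i \sqrt{6}}{4901} \approx 0.8623 + 0.0059975 i$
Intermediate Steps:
$N = i \sqrt{6}$ ($N = \sqrt{-6} = i \sqrt{6} \approx 2.4495 i$)
$C{\left(g,U \right)} = \left(g + \left(-4 + U\right) \left(-3 + g\right)\right)^{2}$ ($C{\left(g,U \right)} = \left(\left(-3 + g\right) \left(-4 + U\right) + g\right)^{2} = \left(\left(-4 + U\right) \left(-3 + g\right) + g\right)^{2} = \left(g + \left(-4 + U\right) \left(-3 + g\right)\right)^{2}$)
$\frac{C{\left(11,- 2 N + 3 \right)}}{-39208} + \frac{33457}{40635} = \frac{\left(12 - 3 \left(- 2 i \sqrt{6} + 3\right) - 33 + \left(- 2 i \sqrt{6} + 3\right) 11\right)^{2}}{-39208} + \frac{33457}{40635} = \left(12 - 3 \left(- 2 i \sqrt{6} + 3\right) - 33 + \left(- 2 i \sqrt{6} + 3\right) 11\right)^{2} \left(- \frac{1}{39208}\right) + 33457 \cdot \frac{1}{40635} = \left(12 - 3 \left(3 - 2 i \sqrt{6}\right) - 33 + \left(3 - 2 i \sqrt{6}\right) 11\right)^{2} \left(- \frac{1}{39208}\right) + \frac{33457}{40635} = \left(12 - \left(9 - 6 i \sqrt{6}\right) - 33 + \left(33 - 22 i \sqrt{6}\right)\right)^{2} \left(- \frac{1}{39208}\right) + \frac{33457}{40635} = \left(3 - 16 i \sqrt{6}\right)^{2} \left(- \frac{1}{39208}\right) + \frac{33457}{40635} = - \frac{\left(3 - 16 i \sqrt{6}\right)^{2}}{39208} + \frac{33457}{40635} = \frac{33457}{40635} - \frac{\left(3 - 16 i \sqrt{6}\right)^{2}}{39208}$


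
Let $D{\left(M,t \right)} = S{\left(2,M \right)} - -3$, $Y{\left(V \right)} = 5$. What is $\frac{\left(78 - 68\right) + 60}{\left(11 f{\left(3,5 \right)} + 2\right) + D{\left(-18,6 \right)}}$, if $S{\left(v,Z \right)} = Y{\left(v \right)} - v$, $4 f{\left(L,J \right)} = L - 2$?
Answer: $\frac{280}{43} \approx 6.5116$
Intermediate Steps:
$f{\left(L,J \right)} = - \frac{1}{2} + \frac{L}{4}$ ($f{\left(L,J \right)} = \frac{L - 2}{4} = \frac{-2 + L}{4} = - \frac{1}{2} + \frac{L}{4}$)
$S{\left(v,Z \right)} = 5 - v$
$D{\left(M,t \right)} = 6$ ($D{\left(M,t \right)} = \left(5 - 2\right) - -3 = \left(5 - 2\right) + 3 = 3 + 3 = 6$)
$\frac{\left(78 - 68\right) + 60}{\left(11 f{\left(3,5 \right)} + 2\right) + D{\left(-18,6 \right)}} = \frac{\left(78 - 68\right) + 60}{\left(11 \left(- \frac{1}{2} + \frac{1}{4} \cdot 3\right) + 2\right) + 6} = \frac{10 + 60}{\left(11 \left(- \frac{1}{2} + \frac{3}{4}\right) + 2\right) + 6} = \frac{1}{\left(11 \cdot \frac{1}{4} + 2\right) + 6} \cdot 70 = \frac{1}{\left(\frac{11}{4} + 2\right) + 6} \cdot 70 = \frac{1}{\frac{19}{4} + 6} \cdot 70 = \frac{1}{\frac{43}{4}} \cdot 70 = \frac{4}{43} \cdot 70 = \frac{280}{43}$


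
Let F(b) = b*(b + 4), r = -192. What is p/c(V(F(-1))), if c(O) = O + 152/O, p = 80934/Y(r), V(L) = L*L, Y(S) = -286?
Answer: -364203/33319 ≈ -10.931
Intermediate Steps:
F(b) = b*(4 + b)
V(L) = L**2
p = -40467/143 (p = 80934/(-286) = 80934*(-1/286) = -40467/143 ≈ -282.99)
p/c(V(F(-1))) = -40467/(143*((-(4 - 1))**2 + 152/((-(4 - 1))**2))) = -40467/(143*((-1*3)**2 + 152/((-1*3)**2))) = -40467/(143*((-3)**2 + 152/((-3)**2))) = -40467/(143*(9 + 152/9)) = -40467/(143*233/9) = -40467/143*9/233 = -364203/33319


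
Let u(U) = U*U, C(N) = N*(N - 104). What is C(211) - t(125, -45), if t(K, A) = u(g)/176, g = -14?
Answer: 993339/44 ≈ 22576.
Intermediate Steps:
C(N) = N*(-104 + N)
u(U) = U²
t(K, A) = 49/44 (t(K, A) = (-14)²/176 = 196*(1/176) = 49/44)
C(211) - t(125, -45) = 211*(-104 + 211) - 1*49/44 = 211*107 - 49/44 = 22577 - 49/44 = 993339/44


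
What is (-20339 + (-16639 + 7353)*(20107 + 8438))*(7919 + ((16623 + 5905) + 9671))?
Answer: -10634848886662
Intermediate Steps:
(-20339 + (-16639 + 7353)*(20107 + 8438))*(7919 + ((16623 + 5905) + 9671)) = (-20339 - 9286*28545)*(7919 + (22528 + 9671)) = (-20339 - 265068870)*(7919 + 32199) = -265089209*40118 = -10634848886662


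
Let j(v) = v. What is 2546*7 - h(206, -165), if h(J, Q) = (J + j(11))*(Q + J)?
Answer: 8925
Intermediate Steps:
h(J, Q) = (11 + J)*(J + Q) (h(J, Q) = (J + 11)*(Q + J) = (11 + J)*(J + Q))
2546*7 - h(206, -165) = 2546*7 - (206² + 11*206 + 11*(-165) + 206*(-165)) = 17822 - (42436 + 2266 - 1815 - 33990) = 17822 - 1*8897 = 17822 - 8897 = 8925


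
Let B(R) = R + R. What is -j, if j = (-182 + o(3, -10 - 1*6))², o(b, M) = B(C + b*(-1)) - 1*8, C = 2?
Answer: -36864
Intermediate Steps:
B(R) = 2*R
o(b, M) = -4 - 2*b (o(b, M) = 2*(2 + b*(-1)) - 1*8 = 2*(2 - b) - 8 = (4 - 2*b) - 8 = -4 - 2*b)
j = 36864 (j = (-182 + (-4 - 2*3))² = (-182 + (-4 - 6))² = (-182 - 10)² = (-192)² = 36864)
-j = -1*36864 = -36864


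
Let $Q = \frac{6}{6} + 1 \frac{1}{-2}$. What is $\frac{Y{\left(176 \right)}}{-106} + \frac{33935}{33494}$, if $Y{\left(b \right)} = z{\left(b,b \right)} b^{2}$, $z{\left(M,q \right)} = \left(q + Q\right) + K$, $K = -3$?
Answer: $- \frac{90002206437}{1775182} \approx -50700.0$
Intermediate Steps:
$Q = \frac{1}{2}$ ($Q = 6 \cdot \frac{1}{6} + 1 \left(- \frac{1}{2}\right) = 1 - \frac{1}{2} = \frac{1}{2} \approx 0.5$)
$z{\left(M,q \right)} = - \frac{5}{2} + q$ ($z{\left(M,q \right)} = \left(q + \frac{1}{2}\right) - 3 = \left(\frac{1}{2} + q\right) - 3 = - \frac{5}{2} + q$)
$Y{\left(b \right)} = b^{2} \left(- \frac{5}{2} + b\right)$ ($Y{\left(b \right)} = \left(- \frac{5}{2} + b\right) b^{2} = b^{2} \left(- \frac{5}{2} + b\right)$)
$\frac{Y{\left(176 \right)}}{-106} + \frac{33935}{33494} = \frac{176^{2} \left(- \frac{5}{2} + 176\right)}{-106} + \frac{33935}{33494} = 30976 \cdot \frac{347}{2} \left(- \frac{1}{106}\right) + 33935 \cdot \frac{1}{33494} = 5374336 \left(- \frac{1}{106}\right) + \frac{33935}{33494} = - \frac{2687168}{53} + \frac{33935}{33494} = - \frac{90002206437}{1775182}$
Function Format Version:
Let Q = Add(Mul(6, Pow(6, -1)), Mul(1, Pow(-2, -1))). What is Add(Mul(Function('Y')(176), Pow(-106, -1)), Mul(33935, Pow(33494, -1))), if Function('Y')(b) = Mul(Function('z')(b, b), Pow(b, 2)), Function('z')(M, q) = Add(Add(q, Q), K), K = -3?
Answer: Rational(-90002206437, 1775182) ≈ -50700.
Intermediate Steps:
Q = Rational(1, 2) (Q = Add(Mul(6, Rational(1, 6)), Mul(1, Rational(-1, 2))) = Add(1, Rational(-1, 2)) = Rational(1, 2) ≈ 0.50000)
Function('z')(M, q) = Add(Rational(-5, 2), q) (Function('z')(M, q) = Add(Add(q, Rational(1, 2)), -3) = Add(Add(Rational(1, 2), q), -3) = Add(Rational(-5, 2), q))
Function('Y')(b) = Mul(Pow(b, 2), Add(Rational(-5, 2), b)) (Function('Y')(b) = Mul(Add(Rational(-5, 2), b), Pow(b, 2)) = Mul(Pow(b, 2), Add(Rational(-5, 2), b)))
Add(Mul(Function('Y')(176), Pow(-106, -1)), Mul(33935, Pow(33494, -1))) = Add(Mul(Mul(Pow(176, 2), Add(Rational(-5, 2), 176)), Pow(-106, -1)), Mul(33935, Pow(33494, -1))) = Add(Mul(Mul(30976, Rational(347, 2)), Rational(-1, 106)), Mul(33935, Rational(1, 33494))) = Add(Mul(5374336, Rational(-1, 106)), Rational(33935, 33494)) = Add(Rational(-2687168, 53), Rational(33935, 33494)) = Rational(-90002206437, 1775182)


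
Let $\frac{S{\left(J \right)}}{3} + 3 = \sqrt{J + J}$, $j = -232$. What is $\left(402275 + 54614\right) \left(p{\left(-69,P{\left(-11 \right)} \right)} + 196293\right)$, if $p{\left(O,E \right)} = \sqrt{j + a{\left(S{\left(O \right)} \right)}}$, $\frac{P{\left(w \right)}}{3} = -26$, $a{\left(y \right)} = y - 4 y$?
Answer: $89684112477 + 456889 \sqrt{-205 - 9 i \sqrt{138}} \approx 8.9686 \cdot 10^{10} - 6.7432 \cdot 10^{6} i$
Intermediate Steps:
$S{\left(J \right)} = -9 + 3 \sqrt{2} \sqrt{J}$ ($S{\left(J \right)} = -9 + 3 \sqrt{J + J} = -9 + 3 \sqrt{2 J} = -9 + 3 \sqrt{2} \sqrt{J}$)
$a{\left(y \right)} = - 3 y$
$P{\left(w \right)} = -78$ ($P{\left(w \right)} = 3 \left(-26\right) = -78$)
$p{\left(O,E \right)} = \sqrt{-205 - 9 \sqrt{2} \sqrt{O}}$ ($p{\left(O,E \right)} = \sqrt{-232 - 3 \left(-9 + 3 \sqrt{2} \sqrt{O}\right)} = \sqrt{-232 - \left(-27 + 9 \sqrt{2} \sqrt{O}\right)} = \sqrt{-205 - 9 \sqrt{2} \sqrt{O}}$)
$\left(402275 + 54614\right) \left(p{\left(-69,P{\left(-11 \right)} \right)} + 196293\right) = \left(402275 + 54614\right) \left(\sqrt{-205 - 9 \sqrt{2} \sqrt{-69}} + 196293\right) = 456889 \left(\sqrt{-205 - 9 \sqrt{2} i \sqrt{69}} + 196293\right) = 456889 \left(\sqrt{-205 - 9 i \sqrt{138}} + 196293\right) = 456889 \left(196293 + \sqrt{-205 - 9 i \sqrt{138}}\right) = 89684112477 + 456889 \sqrt{-205 - 9 i \sqrt{138}}$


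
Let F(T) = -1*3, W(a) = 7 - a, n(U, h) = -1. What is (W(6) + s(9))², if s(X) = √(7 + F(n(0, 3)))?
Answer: 9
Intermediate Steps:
F(T) = -3
s(X) = 2 (s(X) = √(7 - 3) = √4 = 2)
(W(6) + s(9))² = ((7 - 1*6) + 2)² = ((7 - 6) + 2)² = (1 + 2)² = 3² = 9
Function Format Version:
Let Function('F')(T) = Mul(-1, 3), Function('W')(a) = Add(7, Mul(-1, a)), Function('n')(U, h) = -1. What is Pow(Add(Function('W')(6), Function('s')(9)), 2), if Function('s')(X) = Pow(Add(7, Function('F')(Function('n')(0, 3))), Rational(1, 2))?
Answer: 9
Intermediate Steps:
Function('F')(T) = -3
Function('s')(X) = 2 (Function('s')(X) = Pow(Add(7, -3), Rational(1, 2)) = Pow(4, Rational(1, 2)) = 2)
Pow(Add(Function('W')(6), Function('s')(9)), 2) = Pow(Add(Add(7, Mul(-1, 6)), 2), 2) = Pow(Add(Add(7, -6), 2), 2) = Pow(Add(1, 2), 2) = Pow(3, 2) = 9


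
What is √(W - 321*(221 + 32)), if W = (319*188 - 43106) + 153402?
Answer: 3*√9895 ≈ 298.42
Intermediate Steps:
W = 170268 (W = (59972 - 43106) + 153402 = 16866 + 153402 = 170268)
√(W - 321*(221 + 32)) = √(170268 - 321*(221 + 32)) = √(170268 - 321*253) = √(170268 - 81213) = √89055 = 3*√9895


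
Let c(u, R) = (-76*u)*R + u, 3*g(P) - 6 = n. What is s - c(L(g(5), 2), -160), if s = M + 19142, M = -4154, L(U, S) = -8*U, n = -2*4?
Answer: -149612/3 ≈ -49871.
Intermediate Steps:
n = -8
g(P) = -⅔ (g(P) = 2 + (⅓)*(-8) = 2 - 8/3 = -⅔)
c(u, R) = u - 76*R*u (c(u, R) = -76*R*u + u = u - 76*R*u)
s = 14988 (s = -4154 + 19142 = 14988)
s - c(L(g(5), 2), -160) = 14988 - (-8*(-⅔))*(1 - 76*(-160)) = 14988 - 16*(1 + 12160)/3 = 14988 - 16*12161/3 = 14988 - 1*194576/3 = 14988 - 194576/3 = -149612/3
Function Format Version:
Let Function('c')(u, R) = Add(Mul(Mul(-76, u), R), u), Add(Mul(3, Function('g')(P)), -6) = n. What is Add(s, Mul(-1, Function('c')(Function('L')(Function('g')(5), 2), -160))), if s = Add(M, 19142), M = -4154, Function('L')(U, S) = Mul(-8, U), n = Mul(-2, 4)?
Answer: Rational(-149612, 3) ≈ -49871.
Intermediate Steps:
n = -8
Function('g')(P) = Rational(-2, 3) (Function('g')(P) = Add(2, Mul(Rational(1, 3), -8)) = Add(2, Rational(-8, 3)) = Rational(-2, 3))
Function('c')(u, R) = Add(u, Mul(-76, R, u)) (Function('c')(u, R) = Add(Mul(-76, R, u), u) = Add(u, Mul(-76, R, u)))
s = 14988 (s = Add(-4154, 19142) = 14988)
Add(s, Mul(-1, Function('c')(Function('L')(Function('g')(5), 2), -160))) = Add(14988, Mul(-1, Mul(Mul(-8, Rational(-2, 3)), Add(1, Mul(-76, -160))))) = Add(14988, Mul(-1, Mul(Rational(16, 3), Add(1, 12160)))) = Add(14988, Mul(-1, Mul(Rational(16, 3), 12161))) = Add(14988, Mul(-1, Rational(194576, 3))) = Add(14988, Rational(-194576, 3)) = Rational(-149612, 3)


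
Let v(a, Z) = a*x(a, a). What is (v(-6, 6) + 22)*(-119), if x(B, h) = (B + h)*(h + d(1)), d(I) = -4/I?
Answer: 83062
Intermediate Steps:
x(B, h) = (-4 + h)*(B + h) (x(B, h) = (B + h)*(h - 4/1) = (B + h)*(h - 4*1) = (B + h)*(h - 4) = (B + h)*(-4 + h) = (-4 + h)*(B + h))
v(a, Z) = a*(-8*a + 2*a²) (v(a, Z) = a*(a² - 4*a - 4*a + a*a) = a*(a² - 4*a - 4*a + a²) = a*(-8*a + 2*a²))
(v(-6, 6) + 22)*(-119) = (2*(-6)²*(-4 - 6) + 22)*(-119) = (2*36*(-10) + 22)*(-119) = (-720 + 22)*(-119) = -698*(-119) = 83062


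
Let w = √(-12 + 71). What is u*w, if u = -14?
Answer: -14*√59 ≈ -107.54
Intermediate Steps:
w = √59 ≈ 7.6811
u*w = -14*√59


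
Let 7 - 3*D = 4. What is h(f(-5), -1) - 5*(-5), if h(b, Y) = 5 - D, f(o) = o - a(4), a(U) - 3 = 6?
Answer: 29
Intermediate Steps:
D = 1 (D = 7/3 - ⅓*4 = 7/3 - 4/3 = 1)
a(U) = 9 (a(U) = 3 + 6 = 9)
f(o) = -9 + o (f(o) = o - 1*9 = o - 9 = -9 + o)
h(b, Y) = 4 (h(b, Y) = 5 - 1*1 = 5 - 1 = 4)
h(f(-5), -1) - 5*(-5) = 4 - 5*(-5) = 4 + 25 = 29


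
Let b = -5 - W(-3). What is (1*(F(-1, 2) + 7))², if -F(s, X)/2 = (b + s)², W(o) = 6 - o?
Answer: 196249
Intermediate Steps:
b = -14 (b = -5 - (6 - 1*(-3)) = -5 - (6 + 3) = -5 - 1*9 = -5 - 9 = -14)
F(s, X) = -2*(-14 + s)²
(1*(F(-1, 2) + 7))² = (1*(-2*(-14 - 1)² + 7))² = (1*(-2*(-15)² + 7))² = (1*(-2*225 + 7))² = (1*(-450 + 7))² = (1*(-443))² = (-443)² = 196249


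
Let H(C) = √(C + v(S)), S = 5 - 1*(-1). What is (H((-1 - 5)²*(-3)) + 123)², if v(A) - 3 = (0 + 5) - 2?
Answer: (123 + I*√102)² ≈ 15027.0 + 2484.5*I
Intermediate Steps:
S = 6 (S = 5 + 1 = 6)
v(A) = 6 (v(A) = 3 + ((0 + 5) - 2) = 3 + (5 - 2) = 3 + 3 = 6)
H(C) = √(6 + C) (H(C) = √(C + 6) = √(6 + C))
(H((-1 - 5)²*(-3)) + 123)² = (√(6 + (-1 - 5)²*(-3)) + 123)² = (√(6 + (-6)²*(-3)) + 123)² = (√(6 + 36*(-3)) + 123)² = (√(6 - 108) + 123)² = (√(-102) + 123)² = (I*√102 + 123)² = (123 + I*√102)²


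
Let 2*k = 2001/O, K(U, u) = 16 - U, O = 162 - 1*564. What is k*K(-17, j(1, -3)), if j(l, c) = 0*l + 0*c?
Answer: -22011/268 ≈ -82.131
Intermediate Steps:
O = -402 (O = 162 - 564 = -402)
j(l, c) = 0 (j(l, c) = 0 + 0 = 0)
k = -667/268 (k = (2001/(-402))/2 = (2001*(-1/402))/2 = (1/2)*(-667/134) = -667/268 ≈ -2.4888)
k*K(-17, j(1, -3)) = -667*(16 - 1*(-17))/268 = -667*(16 + 17)/268 = -667/268*33 = -22011/268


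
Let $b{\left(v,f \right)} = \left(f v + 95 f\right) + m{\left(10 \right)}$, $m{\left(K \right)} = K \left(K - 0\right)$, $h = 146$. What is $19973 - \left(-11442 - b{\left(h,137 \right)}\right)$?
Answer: $64532$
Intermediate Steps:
$m{\left(K \right)} = K^{2}$ ($m{\left(K \right)} = K \left(K + 0\right) = K K = K^{2}$)
$b{\left(v,f \right)} = 100 + 95 f + f v$ ($b{\left(v,f \right)} = \left(f v + 95 f\right) + 10^{2} = \left(95 f + f v\right) + 100 = 100 + 95 f + f v$)
$19973 - \left(-11442 - b{\left(h,137 \right)}\right) = 19973 - \left(-11442 - \left(100 + 95 \cdot 137 + 137 \cdot 146\right)\right) = 19973 - \left(-11442 - \left(100 + 13015 + 20002\right)\right) = 19973 - \left(-11442 - 33117\right) = 19973 - -44559 = 19973 + 44559 = 64532$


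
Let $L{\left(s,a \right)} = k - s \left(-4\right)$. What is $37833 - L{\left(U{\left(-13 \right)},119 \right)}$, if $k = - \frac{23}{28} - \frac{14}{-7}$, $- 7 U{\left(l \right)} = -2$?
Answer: $\frac{1059259}{28} \approx 37831.0$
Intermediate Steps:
$U{\left(l \right)} = \frac{2}{7}$ ($U{\left(l \right)} = \left(- \frac{1}{7}\right) \left(-2\right) = \frac{2}{7}$)
$k = \frac{33}{28}$ ($k = \left(-23\right) \frac{1}{28} - -2 = - \frac{23}{28} + 2 = \frac{33}{28} \approx 1.1786$)
$L{\left(s,a \right)} = \frac{33}{28} + 4 s$ ($L{\left(s,a \right)} = \frac{33}{28} - s \left(-4\right) = \frac{33}{28} - - 4 s = \frac{33}{28} + 4 s$)
$37833 - L{\left(U{\left(-13 \right)},119 \right)} = 37833 - \left(\frac{33}{28} + 4 \cdot \frac{2}{7}\right) = 37833 - \left(\frac{33}{28} + \frac{8}{7}\right) = 37833 - \frac{65}{28} = \frac{1059259}{28}$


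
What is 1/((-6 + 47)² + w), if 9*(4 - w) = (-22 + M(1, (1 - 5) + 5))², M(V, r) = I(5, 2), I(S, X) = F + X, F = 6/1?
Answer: 9/14969 ≈ 0.00060124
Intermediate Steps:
F = 6 (F = 6*1 = 6)
I(S, X) = 6 + X
M(V, r) = 8 (M(V, r) = 6 + 2 = 8)
w = -160/9 (w = 4 - (-22 + 8)²/9 = 4 - ⅑*(-14)² = 4 - ⅑*196 = 4 - 196/9 = -160/9 ≈ -17.778)
1/((-6 + 47)² + w) = 1/((-6 + 47)² - 160/9) = 1/(41² - 160/9) = 1/(1681 - 160/9) = 1/(14969/9) = 9/14969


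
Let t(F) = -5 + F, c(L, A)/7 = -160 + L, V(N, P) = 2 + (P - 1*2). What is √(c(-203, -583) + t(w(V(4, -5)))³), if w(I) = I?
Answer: I*√3541 ≈ 59.506*I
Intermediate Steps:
V(N, P) = P (V(N, P) = 2 + (P - 2) = 2 + (-2 + P) = P)
c(L, A) = -1120 + 7*L (c(L, A) = 7*(-160 + L) = -1120 + 7*L)
√(c(-203, -583) + t(w(V(4, -5)))³) = √((-1120 + 7*(-203)) + (-5 - 5)³) = √((-1120 - 1421) + (-10)³) = √(-2541 - 1000) = √(-3541) = I*√3541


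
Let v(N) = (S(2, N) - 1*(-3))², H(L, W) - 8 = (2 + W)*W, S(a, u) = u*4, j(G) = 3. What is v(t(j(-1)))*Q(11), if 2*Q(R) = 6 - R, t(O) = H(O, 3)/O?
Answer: -51005/18 ≈ -2833.6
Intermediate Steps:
S(a, u) = 4*u
H(L, W) = 8 + W*(2 + W) (H(L, W) = 8 + (2 + W)*W = 8 + W*(2 + W))
t(O) = 23/O (t(O) = (8 + 3² + 2*3)/O = (8 + 9 + 6)/O = 23/O)
v(N) = (3 + 4*N)² (v(N) = (4*N - 1*(-3))² = (4*N + 3)² = (3 + 4*N)²)
Q(R) = 3 - R/2 (Q(R) = (6 - R)/2 = 3 - R/2)
v(t(j(-1)))*Q(11) = (3 + 4*(23/3))²*(3 - ½*11) = (3 + 4*(23*(⅓)))²*(3 - 11/2) = (3 + 4*(23/3))²*(-5/2) = (3 + 92/3)²*(-5/2) = (101/3)²*(-5/2) = (10201/9)*(-5/2) = -51005/18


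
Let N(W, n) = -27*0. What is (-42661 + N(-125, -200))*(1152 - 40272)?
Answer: 1668898320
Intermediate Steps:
N(W, n) = 0
(-42661 + N(-125, -200))*(1152 - 40272) = (-42661 + 0)*(1152 - 40272) = -42661*(-39120) = 1668898320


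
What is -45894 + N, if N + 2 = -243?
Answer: -46139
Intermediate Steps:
N = -245 (N = -2 - 243 = -245)
-45894 + N = -45894 - 245 = -46139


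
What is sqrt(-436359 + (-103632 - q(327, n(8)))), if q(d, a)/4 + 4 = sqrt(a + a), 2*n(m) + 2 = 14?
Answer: sqrt(-539975 - 8*sqrt(3)) ≈ 734.84*I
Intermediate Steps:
n(m) = 6 (n(m) = -1 + (1/2)*14 = -1 + 7 = 6)
q(d, a) = -16 + 4*sqrt(2)*sqrt(a) (q(d, a) = -16 + 4*sqrt(a + a) = -16 + 4*sqrt(2*a) = -16 + 4*(sqrt(2)*sqrt(a)) = -16 + 4*sqrt(2)*sqrt(a))
sqrt(-436359 + (-103632 - q(327, n(8)))) = sqrt(-436359 + (-103632 - (-16 + 4*sqrt(2)*sqrt(6)))) = sqrt(-436359 + (-103632 - (-16 + 8*sqrt(3)))) = sqrt(-436359 + (-103632 + (16 - 8*sqrt(3)))) = sqrt(-436359 + (-103616 - 8*sqrt(3))) = sqrt(-539975 - 8*sqrt(3))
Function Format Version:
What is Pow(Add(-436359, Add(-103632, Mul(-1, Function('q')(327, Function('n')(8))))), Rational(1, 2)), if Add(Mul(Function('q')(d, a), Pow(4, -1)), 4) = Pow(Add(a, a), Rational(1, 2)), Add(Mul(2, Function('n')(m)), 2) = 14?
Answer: Pow(Add(-539975, Mul(-8, Pow(3, Rational(1, 2)))), Rational(1, 2)) ≈ Mul(734.84, I)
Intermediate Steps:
Function('n')(m) = 6 (Function('n')(m) = Add(-1, Mul(Rational(1, 2), 14)) = Add(-1, 7) = 6)
Function('q')(d, a) = Add(-16, Mul(4, Pow(2, Rational(1, 2)), Pow(a, Rational(1, 2)))) (Function('q')(d, a) = Add(-16, Mul(4, Pow(Add(a, a), Rational(1, 2)))) = Add(-16, Mul(4, Pow(Mul(2, a), Rational(1, 2)))) = Add(-16, Mul(4, Mul(Pow(2, Rational(1, 2)), Pow(a, Rational(1, 2))))) = Add(-16, Mul(4, Pow(2, Rational(1, 2)), Pow(a, Rational(1, 2)))))
Pow(Add(-436359, Add(-103632, Mul(-1, Function('q')(327, Function('n')(8))))), Rational(1, 2)) = Pow(Add(-436359, Add(-103632, Mul(-1, Add(-16, Mul(4, Pow(2, Rational(1, 2)), Pow(6, Rational(1, 2))))))), Rational(1, 2)) = Pow(Add(-436359, Add(-103632, Mul(-1, Add(-16, Mul(8, Pow(3, Rational(1, 2))))))), Rational(1, 2)) = Pow(Add(-436359, Add(-103632, Add(16, Mul(-8, Pow(3, Rational(1, 2)))))), Rational(1, 2)) = Pow(Add(-436359, Add(-103616, Mul(-8, Pow(3, Rational(1, 2))))), Rational(1, 2)) = Pow(Add(-539975, Mul(-8, Pow(3, Rational(1, 2)))), Rational(1, 2))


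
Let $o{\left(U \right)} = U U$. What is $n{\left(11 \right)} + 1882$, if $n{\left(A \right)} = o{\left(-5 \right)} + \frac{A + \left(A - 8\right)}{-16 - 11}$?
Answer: $\frac{51475}{27} \approx 1906.5$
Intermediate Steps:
$o{\left(U \right)} = U^{2}$
$n{\left(A \right)} = \frac{683}{27} - \frac{2 A}{27}$ ($n{\left(A \right)} = \left(-5\right)^{2} + \frac{A + \left(A - 8\right)}{-16 - 11} = 25 + \frac{A + \left(A - 8\right)}{-27} = 25 + \left(A + \left(-8 + A\right)\right) \left(- \frac{1}{27}\right) = 25 + \left(-8 + 2 A\right) \left(- \frac{1}{27}\right) = 25 - \left(- \frac{8}{27} + \frac{2 A}{27}\right) = \frac{683}{27} - \frac{2 A}{27}$)
$n{\left(11 \right)} + 1882 = \left(\frac{683}{27} - \frac{22}{27}\right) + 1882 = \frac{661}{27} + 1882 = \frac{51475}{27}$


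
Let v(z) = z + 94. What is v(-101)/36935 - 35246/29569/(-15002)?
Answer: -901673978/8192074743515 ≈ -0.00011007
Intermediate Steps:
v(z) = 94 + z
v(-101)/36935 - 35246/29569/(-15002) = (94 - 101)/36935 - 35246/29569/(-15002) = -7*1/36935 - 35246*1/29569*(-1/15002) = -7/36935 - 35246/29569*(-1/15002) = -7/36935 + 17623/221797069 = -901673978/8192074743515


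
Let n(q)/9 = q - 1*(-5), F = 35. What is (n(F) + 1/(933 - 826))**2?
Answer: 1483867441/11449 ≈ 1.2961e+5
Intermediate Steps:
n(q) = 45 + 9*q (n(q) = 9*(q - 1*(-5)) = 9*(q + 5) = 9*(5 + q) = 45 + 9*q)
(n(F) + 1/(933 - 826))**2 = ((45 + 9*35) + 1/(933 - 826))**2 = ((45 + 315) + 1/107)**2 = (360 + 1/107)**2 = (38521/107)**2 = 1483867441/11449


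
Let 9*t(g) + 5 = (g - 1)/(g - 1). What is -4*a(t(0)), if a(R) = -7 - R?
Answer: 236/9 ≈ 26.222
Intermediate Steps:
t(g) = -4/9 (t(g) = -5/9 + ((g - 1)/(g - 1))/9 = -5/9 + ((-1 + g)/(-1 + g))/9 = -5/9 + (1/9)*1 = -5/9 + 1/9 = -4/9)
-4*a(t(0)) = -4*(-7 - 1*(-4/9)) = -4*(-7 + 4/9) = -4*(-59/9) = 236/9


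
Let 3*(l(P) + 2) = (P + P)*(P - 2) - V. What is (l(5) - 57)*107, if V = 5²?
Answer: -18404/3 ≈ -6134.7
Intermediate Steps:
V = 25
l(P) = -31/3 + 2*P*(-2 + P)/3 (l(P) = -2 + ((P + P)*(P - 2) - 1*25)/3 = -2 + ((2*P)*(-2 + P) - 25)/3 = -2 + (2*P*(-2 + P) - 25)/3 = -2 + (-25 + 2*P*(-2 + P))/3 = -2 + (-25/3 + 2*P*(-2 + P)/3) = -31/3 + 2*P*(-2 + P)/3)
(l(5) - 57)*107 = ((-31/3 - 4/3*5 + (⅔)*5²) - 57)*107 = ((-31/3 - 20/3 + (⅔)*25) - 57)*107 = ((-31/3 - 20/3 + 50/3) - 57)*107 = (-⅓ - 57)*107 = -172/3*107 = -18404/3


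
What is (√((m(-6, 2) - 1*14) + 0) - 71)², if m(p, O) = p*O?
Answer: (71 - I*√26)² ≈ 5015.0 - 724.06*I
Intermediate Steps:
m(p, O) = O*p
(√((m(-6, 2) - 1*14) + 0) - 71)² = (√((2*(-6) - 1*14) + 0) - 71)² = (√((-12 - 14) + 0) - 71)² = (√(-26 + 0) - 71)² = (√(-26) - 71)² = (I*√26 - 71)² = (-71 + I*√26)²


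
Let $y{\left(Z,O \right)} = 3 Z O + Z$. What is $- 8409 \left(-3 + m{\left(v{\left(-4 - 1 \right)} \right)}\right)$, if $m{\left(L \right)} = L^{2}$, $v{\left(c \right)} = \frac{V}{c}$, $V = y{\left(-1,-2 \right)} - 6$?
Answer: $\frac{622266}{25} \approx 24891.0$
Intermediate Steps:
$y{\left(Z,O \right)} = Z + 3 O Z$ ($y{\left(Z,O \right)} = 3 O Z + Z = Z + 3 O Z$)
$V = -1$ ($V = - (1 + 3 \left(-2\right)) - 6 = - (1 - 6) - 6 = \left(-1\right) \left(-5\right) - 6 = 5 - 6 = -1$)
$v{\left(c \right)} = - \frac{1}{c}$
$- 8409 \left(-3 + m{\left(v{\left(-4 - 1 \right)} \right)}\right) = - 8409 \left(-3 + \left(- \frac{1}{-4 - 1}\right)^{2}\right) = - 8409 \left(-3 + \left(- \frac{1}{-5}\right)^{2}\right) = - 8409 \left(-3 + \left(\left(-1\right) \left(- \frac{1}{5}\right)\right)^{2}\right) = - 8409 \left(-3 + \left(\frac{1}{5}\right)^{2}\right) = - 8409 \left(-3 + \frac{1}{25}\right) = \left(-8409\right) \left(- \frac{74}{25}\right) = \frac{622266}{25}$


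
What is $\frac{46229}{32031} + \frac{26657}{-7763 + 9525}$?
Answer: $\frac{935305865}{56438622} \approx 16.572$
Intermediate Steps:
$\frac{46229}{32031} + \frac{26657}{-7763 + 9525} = 46229 \cdot \frac{1}{32031} + \frac{26657}{1762} = \frac{46229}{32031} + 26657 \cdot \frac{1}{1762} = \frac{46229}{32031} + \frac{26657}{1762} = \frac{935305865}{56438622}$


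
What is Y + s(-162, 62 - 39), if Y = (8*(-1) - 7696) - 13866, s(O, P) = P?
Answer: -21547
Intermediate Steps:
Y = -21570 (Y = (-8 - 7696) - 13866 = -7704 - 13866 = -21570)
Y + s(-162, 62 - 39) = -21570 + (62 - 39) = -21570 + 23 = -21547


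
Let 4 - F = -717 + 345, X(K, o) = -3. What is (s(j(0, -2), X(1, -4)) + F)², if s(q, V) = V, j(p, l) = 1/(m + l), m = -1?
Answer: 139129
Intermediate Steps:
j(p, l) = 1/(-1 + l)
F = 376 (F = 4 - (-717 + 345) = 4 - 1*(-372) = 4 + 372 = 376)
(s(j(0, -2), X(1, -4)) + F)² = (-3 + 376)² = 373² = 139129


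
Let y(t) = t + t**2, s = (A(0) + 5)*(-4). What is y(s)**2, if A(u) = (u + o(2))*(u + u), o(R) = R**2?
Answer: 144400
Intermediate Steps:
A(u) = 2*u*(4 + u) (A(u) = (u + 2**2)*(u + u) = (u + 4)*(2*u) = (4 + u)*(2*u) = 2*u*(4 + u))
s = -20 (s = (2*0*(4 + 0) + 5)*(-4) = (2*0*4 + 5)*(-4) = (0 + 5)*(-4) = 5*(-4) = -20)
y(s)**2 = (-20*(1 - 20))**2 = (-20*(-19))**2 = 380**2 = 144400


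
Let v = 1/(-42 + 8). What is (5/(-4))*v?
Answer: 5/136 ≈ 0.036765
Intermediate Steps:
v = -1/34 (v = 1/(-34) = -1/34 ≈ -0.029412)
(5/(-4))*v = (5/(-4))*(-1/34) = (5*(-¼))*(-1/34) = -5/4*(-1/34) = 5/136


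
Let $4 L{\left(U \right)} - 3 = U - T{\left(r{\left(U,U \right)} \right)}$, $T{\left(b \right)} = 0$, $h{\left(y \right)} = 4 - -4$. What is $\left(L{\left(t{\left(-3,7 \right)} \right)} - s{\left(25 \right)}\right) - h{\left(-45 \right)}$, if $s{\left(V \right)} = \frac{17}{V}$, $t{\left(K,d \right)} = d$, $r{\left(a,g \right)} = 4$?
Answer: $- \frac{309}{50} \approx -6.18$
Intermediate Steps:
$h{\left(y \right)} = 8$ ($h{\left(y \right)} = 4 + 4 = 8$)
$L{\left(U \right)} = \frac{3}{4} + \frac{U}{4}$ ($L{\left(U \right)} = \frac{3}{4} + \frac{U - 0}{4} = \frac{3}{4} + \frac{U + 0}{4} = \frac{3}{4} + \frac{U}{4}$)
$\left(L{\left(t{\left(-3,7 \right)} \right)} - s{\left(25 \right)}\right) - h{\left(-45 \right)} = \left(\left(\frac{3}{4} + \frac{1}{4} \cdot 7\right) - \frac{17}{25}\right) - 8 = \left(\left(\frac{3}{4} + \frac{7}{4}\right) - 17 \cdot \frac{1}{25}\right) - 8 = \left(\frac{5}{2} - \frac{17}{25}\right) - 8 = \frac{91}{50} - 8 = - \frac{309}{50}$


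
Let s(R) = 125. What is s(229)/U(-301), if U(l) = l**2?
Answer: 125/90601 ≈ 0.0013797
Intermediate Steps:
s(229)/U(-301) = 125/((-301)**2) = 125/90601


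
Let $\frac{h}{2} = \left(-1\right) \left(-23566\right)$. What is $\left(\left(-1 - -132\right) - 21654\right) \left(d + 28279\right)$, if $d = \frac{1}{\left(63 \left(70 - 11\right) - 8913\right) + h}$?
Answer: $- \frac{25524301004835}{41936} \approx -6.0865 \cdot 10^{8}$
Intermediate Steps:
$h = 47132$ ($h = 2 \left(\left(-1\right) \left(-23566\right)\right) = 2 \cdot 23566 = 47132$)
$d = \frac{1}{41936}$ ($d = \frac{1}{\left(63 \left(70 - 11\right) - 8913\right) + 47132} = \frac{1}{\left(63 \cdot 59 - 8913\right) + 47132} = \frac{1}{\left(3717 - 8913\right) + 47132} = \frac{1}{-5196 + 47132} = \frac{1}{41936} \approx 2.3846 \cdot 10^{-5}$)
$\left(\left(-1 - -132\right) - 21654\right) \left(d + 28279\right) = \left(\left(-1 - -132\right) - 21654\right) \left(\frac{1}{41936} + 28279\right) = \left(\left(-1 + 132\right) - 21654\right) \frac{1185908145}{41936} = \left(131 - 21654\right) \frac{1185908145}{41936} = \left(-21523\right) \frac{1185908145}{41936} = - \frac{25524301004835}{41936}$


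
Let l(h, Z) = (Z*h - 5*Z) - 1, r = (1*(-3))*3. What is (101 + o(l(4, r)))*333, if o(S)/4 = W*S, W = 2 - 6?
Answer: -8991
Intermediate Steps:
W = -4
r = -9 (r = -3*3 = -9)
l(h, Z) = -1 - 5*Z + Z*h (l(h, Z) = (-5*Z + Z*h) - 1 = -1 - 5*Z + Z*h)
o(S) = -16*S (o(S) = 4*(-4*S) = -16*S)
(101 + o(l(4, r)))*333 = (101 - 16*(-1 - 5*(-9) - 9*4))*333 = (101 - 16*(-1 + 45 - 36))*333 = (101 - 16*8)*333 = (101 - 128)*333 = -27*333 = -8991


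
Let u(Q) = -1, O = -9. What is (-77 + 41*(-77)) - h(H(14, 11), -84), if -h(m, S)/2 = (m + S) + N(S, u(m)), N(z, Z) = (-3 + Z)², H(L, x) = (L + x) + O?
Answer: -3338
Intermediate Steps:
H(L, x) = -9 + L + x (H(L, x) = (L + x) - 9 = -9 + L + x)
h(m, S) = -32 - 2*S - 2*m (h(m, S) = -2*((m + S) + (-3 - 1)²) = -2*((S + m) + (-4)²) = -2*((S + m) + 16) = -2*(16 + S + m) = -32 - 2*S - 2*m)
(-77 + 41*(-77)) - h(H(14, 11), -84) = (-77 + 41*(-77)) - (-32 - 2*(-84) - 2*(-9 + 14 + 11)) = (-77 - 3157) - (-32 + 168 - 2*16) = -3234 - (-32 + 168 - 32) = -3234 - 1*104 = -3234 - 104 = -3338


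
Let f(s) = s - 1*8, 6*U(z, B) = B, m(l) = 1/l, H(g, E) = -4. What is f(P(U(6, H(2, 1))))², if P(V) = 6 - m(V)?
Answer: ¼ ≈ 0.25000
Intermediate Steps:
m(l) = 1/l
U(z, B) = B/6
P(V) = 6 - 1/V
f(s) = -8 + s (f(s) = s - 8 = -8 + s)
f(P(U(6, H(2, 1))))² = (-8 + (6 - 1/((⅙)*(-4))))² = (-8 + (6 - 1/(-⅔)))² = (-8 + (6 - 1*(-3/2)))² = (-8 + (6 + 3/2))² = (-8 + 15/2)² = (-½)² = ¼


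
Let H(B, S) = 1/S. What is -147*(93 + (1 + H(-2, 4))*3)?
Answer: -56889/4 ≈ -14222.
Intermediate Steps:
-147*(93 + (1 + H(-2, 4))*3) = -147*(93 + (1 + 1/4)*3) = -147*(93 + (5/4)*3) = -147*(93 + 15/4) = -147*387/4 = -56889/4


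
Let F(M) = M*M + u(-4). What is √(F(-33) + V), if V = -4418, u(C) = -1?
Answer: 3*I*√370 ≈ 57.706*I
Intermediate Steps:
F(M) = -1 + M² (F(M) = M*M - 1 = M² - 1 = -1 + M²)
√(F(-33) + V) = √((-1 + (-33)²) - 4418) = √((-1 + 1089) - 4418) = √(1088 - 4418) = √(-3330) = 3*I*√370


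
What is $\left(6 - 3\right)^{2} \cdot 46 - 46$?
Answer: $368$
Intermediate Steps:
$\left(6 - 3\right)^{2} \cdot 46 - 46 = 3^{2} \cdot 46 - 46 = 9 \cdot 46 - 46 = 414 - 46 = 368$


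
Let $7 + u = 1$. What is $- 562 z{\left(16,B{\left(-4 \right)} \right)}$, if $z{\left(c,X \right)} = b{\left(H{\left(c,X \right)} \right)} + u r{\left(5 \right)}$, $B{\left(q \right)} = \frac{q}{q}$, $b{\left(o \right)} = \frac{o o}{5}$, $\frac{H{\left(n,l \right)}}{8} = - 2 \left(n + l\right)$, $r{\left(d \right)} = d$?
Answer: $- \frac{41494708}{5} \approx -8.2989 \cdot 10^{6}$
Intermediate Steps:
$H{\left(n,l \right)} = - 16 l - 16 n$ ($H{\left(n,l \right)} = 8 \left(- 2 \left(n + l\right)\right) = 8 \left(- 2 \left(l + n\right)\right) = 8 \left(- 2 l - 2 n\right) = - 16 l - 16 n$)
$b{\left(o \right)} = \frac{o^{2}}{5}$ ($b{\left(o \right)} = o^{2} \cdot \frac{1}{5} = \frac{o^{2}}{5}$)
$u = -6$ ($u = -7 + 1 = -6$)
$B{\left(q \right)} = 1$
$z{\left(c,X \right)} = -30 + \frac{\left(- 16 X - 16 c\right)^{2}}{5}$ ($z{\left(c,X \right)} = \frac{\left(- 16 X - 16 c\right)^{2}}{5} - 30 = -30 + \frac{\left(- 16 X - 16 c\right)^{2}}{5}$)
$- 562 z{\left(16,B{\left(-4 \right)} \right)} = - 562 \left(-30 + \frac{256 \left(1 + 16\right)^{2}}{5}\right) = - 562 \left(-30 + \frac{256 \cdot 17^{2}}{5}\right) = - 562 \left(-30 + \frac{256}{5} \cdot 289\right) = - 562 \left(-30 + \frac{73984}{5}\right) = \left(-562\right) \frac{73834}{5} = - \frac{41494708}{5}$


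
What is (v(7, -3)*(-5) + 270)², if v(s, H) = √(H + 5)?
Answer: 72950 - 2700*√2 ≈ 69132.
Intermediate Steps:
v(s, H) = √(5 + H)
(v(7, -3)*(-5) + 270)² = (√(5 - 3)*(-5) + 270)² = (√2*(-5) + 270)² = (-5*√2 + 270)² = (270 - 5*√2)²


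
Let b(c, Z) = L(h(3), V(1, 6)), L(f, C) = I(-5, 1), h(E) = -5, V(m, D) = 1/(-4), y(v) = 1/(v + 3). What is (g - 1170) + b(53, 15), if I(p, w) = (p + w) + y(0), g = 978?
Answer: -587/3 ≈ -195.67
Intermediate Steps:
y(v) = 1/(3 + v)
V(m, D) = -¼
I(p, w) = ⅓ + p + w (I(p, w) = (p + w) + 1/(3 + 0) = (p + w) + 1/3 = (p + w) + ⅓ = ⅓ + p + w)
L(f, C) = -11/3 (L(f, C) = ⅓ - 5 + 1 = -11/3)
b(c, Z) = -11/3
(g - 1170) + b(53, 15) = (978 - 1170) - 11/3 = -192 - 11/3 = -587/3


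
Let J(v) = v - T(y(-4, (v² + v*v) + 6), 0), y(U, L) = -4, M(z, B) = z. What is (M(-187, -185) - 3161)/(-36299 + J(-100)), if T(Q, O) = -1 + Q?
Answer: 54/587 ≈ 0.091993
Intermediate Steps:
J(v) = 5 + v (J(v) = v - (-1 - 4) = v - 1*(-5) = v + 5 = 5 + v)
(M(-187, -185) - 3161)/(-36299 + J(-100)) = (-187 - 3161)/(-36299 + (5 - 100)) = -3348/(-36299 - 95) = -3348/(-36394) = -3348*(-1/36394) = 54/587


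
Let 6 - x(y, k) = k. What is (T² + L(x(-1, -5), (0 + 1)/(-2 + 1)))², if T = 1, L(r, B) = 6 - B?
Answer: 64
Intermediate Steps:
x(y, k) = 6 - k
(T² + L(x(-1, -5), (0 + 1)/(-2 + 1)))² = (1² + (6 - (0 + 1)/(-2 + 1)))² = (1 + (6 - 1/(-1)))² = (1 + (6 - (-1)))² = (1 + (6 - 1*(-1)))² = (1 + (6 + 1))² = (1 + 7)² = 8² = 64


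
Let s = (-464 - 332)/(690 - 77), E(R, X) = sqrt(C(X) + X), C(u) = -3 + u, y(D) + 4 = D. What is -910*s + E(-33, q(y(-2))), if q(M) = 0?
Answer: 724360/613 + I*sqrt(3) ≈ 1181.7 + 1.732*I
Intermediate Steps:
y(D) = -4 + D
E(R, X) = sqrt(-3 + 2*X) (E(R, X) = sqrt((-3 + X) + X) = sqrt(-3 + 2*X))
s = -796/613 ≈ -1.2985
-910*s + E(-33, q(y(-2))) = -910*(-796/613) + sqrt(-3 + 2*0) = 724360/613 + sqrt(-3 + 0) = 724360/613 + sqrt(-3) = 724360/613 + I*sqrt(3)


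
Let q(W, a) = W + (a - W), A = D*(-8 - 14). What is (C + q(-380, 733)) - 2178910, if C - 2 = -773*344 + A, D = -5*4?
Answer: -2443647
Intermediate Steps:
D = -20
A = 440 (A = -20*(-8 - 14) = -20*(-22) = 440)
q(W, a) = a
C = -265470 (C = 2 + (-773*344 + 440) = 2 + (-265912 + 440) = 2 - 265472 = -265470)
(C + q(-380, 733)) - 2178910 = (-265470 + 733) - 2178910 = -264737 - 2178910 = -2443647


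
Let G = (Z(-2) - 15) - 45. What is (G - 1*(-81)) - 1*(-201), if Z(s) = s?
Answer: 220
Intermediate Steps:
G = -62 (G = (-2 - 15) - 45 = -17 - 45 = -62)
(G - 1*(-81)) - 1*(-201) = (-62 - 1*(-81)) - 1*(-201) = (-62 + 81) + 201 = 19 + 201 = 220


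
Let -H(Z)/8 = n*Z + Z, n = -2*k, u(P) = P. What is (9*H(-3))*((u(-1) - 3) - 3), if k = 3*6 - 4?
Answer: 40824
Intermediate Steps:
k = 14 (k = 18 - 4 = 14)
n = -28 (n = -2*14 = -28)
H(Z) = 216*Z (H(Z) = -8*(-28*Z + Z) = -(-216)*Z = 216*Z)
(9*H(-3))*((u(-1) - 3) - 3) = (9*(216*(-3)))*((-1 - 3) - 3) = (9*(-648))*(-4 - 3) = -5832*(-7) = 40824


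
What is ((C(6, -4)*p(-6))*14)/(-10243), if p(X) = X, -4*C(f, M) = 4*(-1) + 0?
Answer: 84/10243 ≈ 0.0082007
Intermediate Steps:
C(f, M) = 1 (C(f, M) = -(4*(-1) + 0)/4 = -(-4 + 0)/4 = -¼*(-4) = 1)
((C(6, -4)*p(-6))*14)/(-10243) = ((1*(-6))*14)/(-10243) = -6*14*(-1/10243) = -84*(-1/10243) = 84/10243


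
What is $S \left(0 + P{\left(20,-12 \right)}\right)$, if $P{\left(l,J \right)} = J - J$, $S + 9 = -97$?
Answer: $0$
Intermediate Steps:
$S = -106$ ($S = -9 - 97 = -106$)
$P{\left(l,J \right)} = 0$
$S \left(0 + P{\left(20,-12 \right)}\right) = - 106 \left(0 + 0\right) = \left(-106\right) 0 = 0$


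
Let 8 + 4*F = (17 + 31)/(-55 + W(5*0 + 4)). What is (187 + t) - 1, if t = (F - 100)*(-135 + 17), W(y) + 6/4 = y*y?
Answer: 330938/27 ≈ 12257.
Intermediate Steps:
W(y) = -3/2 + y² (W(y) = -3/2 + y*y = -3/2 + y²)
F = -62/27 (F = -2 + ((17 + 31)/(-55 + (-3/2 + (5*0 + 4)²)))/4 = -2 + (48/(-55 + (-3/2 + (0 + 4)²)))/4 = -2 + (48/(-55 + (-3/2 + 4²)))/4 = -2 + (48/(-55 + (-3/2 + 16)))/4 = -2 + (48/(-55 + 29/2))/4 = -2 + (48/(-81/2))/4 = -2 + (48*(-2/81))/4 = -2 + (¼)*(-32/27) = -2 - 8/27 = -62/27 ≈ -2.2963)
t = 325916/27 (t = (-62/27 - 100)*(-135 + 17) = -2762/27*(-118) = 325916/27 ≈ 12071.)
(187 + t) - 1 = (187 + 325916/27) - 1 = 330965/27 - 1 = 330938/27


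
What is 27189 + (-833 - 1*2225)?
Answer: 24131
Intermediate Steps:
27189 + (-833 - 1*2225) = 27189 + (-833 - 2225) = 27189 - 3058 = 24131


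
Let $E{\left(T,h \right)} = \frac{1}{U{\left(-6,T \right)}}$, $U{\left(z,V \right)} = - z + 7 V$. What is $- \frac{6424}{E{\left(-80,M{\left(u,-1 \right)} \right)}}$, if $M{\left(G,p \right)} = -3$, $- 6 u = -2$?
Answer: $3558896$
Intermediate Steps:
$u = \frac{1}{3}$ ($u = \left(- \frac{1}{6}\right) \left(-2\right) = \frac{1}{3} \approx 0.33333$)
$E{\left(T,h \right)} = \frac{1}{6 + 7 T}$ ($E{\left(T,h \right)} = \frac{1}{\left(-1\right) \left(-6\right) + 7 T} = \frac{1}{6 + 7 T}$)
$- \frac{6424}{E{\left(-80,M{\left(u,-1 \right)} \right)}} = - \frac{6424}{\frac{1}{6 + 7 \left(-80\right)}} = - \frac{6424}{\frac{1}{6 - 560}} = - \frac{6424}{\frac{1}{-554}} = - \frac{6424}{- \frac{1}{554}} = \left(-6424\right) \left(-554\right) = 3558896$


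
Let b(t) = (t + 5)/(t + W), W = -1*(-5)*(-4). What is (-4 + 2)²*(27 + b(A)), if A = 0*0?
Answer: 107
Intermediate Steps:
A = 0
W = -20 (W = 5*(-4) = -20)
b(t) = (5 + t)/(-20 + t) (b(t) = (t + 5)/(t - 20) = (5 + t)/(-20 + t))
(-4 + 2)²*(27 + b(A)) = (-4 + 2)²*(27 + (5 + 0)/(-20 + 0)) = (-2)²*(27 + 5/(-20)) = 4*(27 - 1/20*5) = 4*(27 - ¼) = 4*(107/4) = 107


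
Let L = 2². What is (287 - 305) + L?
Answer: -14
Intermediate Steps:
L = 4
(287 - 305) + L = (287 - 305) + 4 = -18 + 4 = -14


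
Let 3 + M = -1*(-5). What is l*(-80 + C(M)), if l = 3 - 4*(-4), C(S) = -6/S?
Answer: -1577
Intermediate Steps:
M = 2 (M = -3 - 1*(-5) = -3 + 5 = 2)
l = 19 (l = 3 + 16 = 19)
l*(-80 + C(M)) = 19*(-80 - 6/2) = 19*(-80 - 6*½) = 19*(-80 - 3) = 19*(-83) = -1577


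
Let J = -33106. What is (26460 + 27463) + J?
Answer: 20817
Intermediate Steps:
(26460 + 27463) + J = (26460 + 27463) - 33106 = 53923 - 33106 = 20817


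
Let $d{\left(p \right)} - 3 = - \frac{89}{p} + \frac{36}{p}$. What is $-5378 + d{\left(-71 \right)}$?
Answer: $- \frac{381572}{71} \approx -5374.3$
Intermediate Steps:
$d{\left(p \right)} = 3 - \frac{53}{p}$ ($d{\left(p \right)} = 3 + \left(- \frac{89}{p} + \frac{36}{p}\right) = 3 - \frac{53}{p}$)
$-5378 + d{\left(-71 \right)} = -5378 + \left(3 - \frac{53}{-71}\right) = -5378 + \left(3 - - \frac{53}{71}\right) = -5378 + \left(3 + \frac{53}{71}\right) = -5378 + \frac{266}{71} = - \frac{381572}{71}$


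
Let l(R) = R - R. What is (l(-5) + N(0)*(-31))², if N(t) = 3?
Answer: 8649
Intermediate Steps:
l(R) = 0
(l(-5) + N(0)*(-31))² = (0 + 3*(-31))² = (0 - 93)² = (-93)² = 8649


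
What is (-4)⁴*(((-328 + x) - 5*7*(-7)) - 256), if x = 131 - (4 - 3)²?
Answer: -53504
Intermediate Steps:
x = 130 (x = 131 - 1*1² = 131 - 1*1 = 131 - 1 = 130)
(-4)⁴*(((-328 + x) - 5*7*(-7)) - 256) = (-4)⁴*(((-328 + 130) - 5*7*(-7)) - 256) = 256*((-198 - 35*(-7)) - 256) = 256*((-198 + 245) - 256) = 256*(47 - 256) = 256*(-209) = -53504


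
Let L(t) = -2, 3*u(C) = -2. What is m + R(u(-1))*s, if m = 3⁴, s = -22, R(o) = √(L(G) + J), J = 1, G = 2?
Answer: 81 - 22*I ≈ 81.0 - 22.0*I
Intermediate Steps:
u(C) = -⅔ (u(C) = (⅓)*(-2) = -⅔)
R(o) = I (R(o) = √(-2 + 1) = √(-1) = I)
m = 81
m + R(u(-1))*s = 81 + I*(-22) = 81 - 22*I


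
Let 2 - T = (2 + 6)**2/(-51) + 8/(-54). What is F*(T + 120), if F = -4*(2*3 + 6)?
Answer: -906272/153 ≈ -5923.3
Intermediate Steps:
T = 1562/459 (T = 2 - ((2 + 6)**2/(-51) + 8/(-54)) = 2 - (8**2*(-1/51) + 8*(-1/54)) = 2 - (64*(-1/51) - 4/27) = 2 - (-64/51 - 4/27) = 2 - 1*(-644/459) = 2 + 644/459 = 1562/459 ≈ 3.4030)
F = -48 (F = -4*(6 + 6) = -4*12 = -48)
F*(T + 120) = -48*(1562/459 + 120) = -48*56642/459 = -906272/153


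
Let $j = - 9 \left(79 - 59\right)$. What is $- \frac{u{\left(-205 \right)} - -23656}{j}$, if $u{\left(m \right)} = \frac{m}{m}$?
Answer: $\frac{23657}{180} \approx 131.43$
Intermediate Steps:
$j = -180$ ($j = \left(-9\right) 20 = -180$)
$u{\left(m \right)} = 1$
$- \frac{u{\left(-205 \right)} - -23656}{j} = - \frac{1 - -23656}{-180} = - \frac{\left(1 + 23656\right) \left(-1\right)}{180} = - \frac{23657 \left(-1\right)}{180} = \left(-1\right) \left(- \frac{23657}{180}\right) = \frac{23657}{180}$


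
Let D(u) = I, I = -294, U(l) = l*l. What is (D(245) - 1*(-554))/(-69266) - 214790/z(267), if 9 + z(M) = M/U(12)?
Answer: 357063414770/11879119 ≈ 30058.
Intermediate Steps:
U(l) = l²
D(u) = -294
z(M) = -9 + M/144 (z(M) = -9 + M/(12²) = -9 + M/144)
(D(245) - 1*(-554))/(-69266) - 214790/z(267) = (-294 - 1*(-554))/(-69266) - 214790/(-9 + (1/144)*267) = (-294 + 554)*(-1/69266) - 214790/(-9 + 89/48) = 260*(-1/69266) - 214790/(-343/48) = -130/34633 - 214790*(-48/343) = -130/34633 + 10309920/343 = 357063414770/11879119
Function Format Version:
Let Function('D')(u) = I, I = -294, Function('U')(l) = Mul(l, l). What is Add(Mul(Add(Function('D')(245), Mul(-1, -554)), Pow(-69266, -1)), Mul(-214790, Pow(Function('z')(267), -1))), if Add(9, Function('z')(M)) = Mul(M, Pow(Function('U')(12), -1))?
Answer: Rational(357063414770, 11879119) ≈ 30058.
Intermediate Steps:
Function('U')(l) = Pow(l, 2)
Function('D')(u) = -294
Function('z')(M) = Add(-9, Mul(Rational(1, 144), M)) (Function('z')(M) = Add(-9, Mul(M, Pow(Pow(12, 2), -1))) = Add(-9, Mul(M, Pow(144, -1))) = Add(-9, Mul(M, Rational(1, 144))) = Add(-9, Mul(Rational(1, 144), M)))
Add(Mul(Add(Function('D')(245), Mul(-1, -554)), Pow(-69266, -1)), Mul(-214790, Pow(Function('z')(267), -1))) = Add(Mul(Add(-294, Mul(-1, -554)), Pow(-69266, -1)), Mul(-214790, Pow(Add(-9, Mul(Rational(1, 144), 267)), -1))) = Add(Mul(Add(-294, 554), Rational(-1, 69266)), Mul(-214790, Pow(Add(-9, Rational(89, 48)), -1))) = Add(Mul(260, Rational(-1, 69266)), Mul(-214790, Pow(Rational(-343, 48), -1))) = Add(Rational(-130, 34633), Mul(-214790, Rational(-48, 343))) = Add(Rational(-130, 34633), Rational(10309920, 343)) = Rational(357063414770, 11879119)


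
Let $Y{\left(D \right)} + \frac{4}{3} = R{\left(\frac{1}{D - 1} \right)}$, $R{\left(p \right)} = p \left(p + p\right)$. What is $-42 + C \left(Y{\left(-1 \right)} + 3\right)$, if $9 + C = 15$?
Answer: $-29$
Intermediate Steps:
$C = 6$ ($C = -9 + 15 = 6$)
$R{\left(p \right)} = 2 p^{2}$ ($R{\left(p \right)} = p 2 p = 2 p^{2}$)
$Y{\left(D \right)} = - \frac{4}{3} + \frac{2}{\left(-1 + D\right)^{2}}$ ($Y{\left(D \right)} = - \frac{4}{3} + 2 \left(\frac{1}{D - 1}\right)^{2} = - \frac{4}{3} + 2 \left(\frac{1}{-1 + D}\right)^{2} = - \frac{4}{3} + \frac{2}{\left(-1 + D\right)^{2}}$)
$-42 + C \left(Y{\left(-1 \right)} + 3\right) = -42 + 6 \left(\left(- \frac{4}{3} + \frac{2}{\left(-1 - 1\right)^{2}}\right) + 3\right) = -42 + 6 \left(\left(- \frac{4}{3} + \frac{2}{4}\right) + 3\right) = -42 + 6 \left(\left(- \frac{4}{3} + 2 \cdot \frac{1}{4}\right) + 3\right) = -42 + 6 \left(\left(- \frac{4}{3} + \frac{1}{2}\right) + 3\right) = -42 + 6 \left(- \frac{5}{6} + 3\right) = -42 + 6 \cdot \frac{13}{6} = -42 + 13 = -29$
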